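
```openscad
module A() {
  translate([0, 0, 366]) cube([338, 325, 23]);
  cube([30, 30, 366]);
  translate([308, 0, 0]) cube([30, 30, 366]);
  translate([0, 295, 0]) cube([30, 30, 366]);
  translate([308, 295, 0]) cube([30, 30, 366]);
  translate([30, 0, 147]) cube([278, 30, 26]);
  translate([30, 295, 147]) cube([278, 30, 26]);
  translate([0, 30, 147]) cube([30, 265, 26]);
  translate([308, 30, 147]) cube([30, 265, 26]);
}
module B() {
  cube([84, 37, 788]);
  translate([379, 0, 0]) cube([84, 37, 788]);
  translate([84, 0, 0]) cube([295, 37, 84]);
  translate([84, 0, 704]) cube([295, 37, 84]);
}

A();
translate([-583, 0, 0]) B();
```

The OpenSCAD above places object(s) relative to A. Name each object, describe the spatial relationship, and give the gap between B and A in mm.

A is a stool. B is a picture frame. The picture frame is on the floor beside the stool on its −x side. The gap between the picture frame and the stool is 120 mm.

The picture frame's nearest face is 120 mm from the stool's −x face.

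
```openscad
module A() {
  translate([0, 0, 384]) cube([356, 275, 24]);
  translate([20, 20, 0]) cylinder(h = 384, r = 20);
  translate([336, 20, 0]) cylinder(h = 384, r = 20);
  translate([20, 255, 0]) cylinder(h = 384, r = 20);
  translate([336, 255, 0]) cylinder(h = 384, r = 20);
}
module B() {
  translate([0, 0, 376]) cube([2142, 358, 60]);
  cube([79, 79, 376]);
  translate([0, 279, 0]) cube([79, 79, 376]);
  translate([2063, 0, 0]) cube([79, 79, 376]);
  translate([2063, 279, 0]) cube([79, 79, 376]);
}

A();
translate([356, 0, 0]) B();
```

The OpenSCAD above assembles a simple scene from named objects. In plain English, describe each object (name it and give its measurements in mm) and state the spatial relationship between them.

A is a four-legged stool. The seat is 356×275 mm, 24 mm thick, top at z = 408 mm. It stands on four round legs, each 40 mm in diameter, from z = 0 to the seat underside, each leg's axis is inset half a diameter from the nearest pair of seat edges (so the leg's bounding box is flush with the corner).

B is a long wooden bench with a 2142 mm (x) × 358 mm (y) seat, 60 mm thick, its top surface 436 mm above the floor. Four 79 mm square legs at the seat corners, flush with the edges, run from z = 0 to the seat underside.

The bench is against the stool's +x side, with their −y faces flush.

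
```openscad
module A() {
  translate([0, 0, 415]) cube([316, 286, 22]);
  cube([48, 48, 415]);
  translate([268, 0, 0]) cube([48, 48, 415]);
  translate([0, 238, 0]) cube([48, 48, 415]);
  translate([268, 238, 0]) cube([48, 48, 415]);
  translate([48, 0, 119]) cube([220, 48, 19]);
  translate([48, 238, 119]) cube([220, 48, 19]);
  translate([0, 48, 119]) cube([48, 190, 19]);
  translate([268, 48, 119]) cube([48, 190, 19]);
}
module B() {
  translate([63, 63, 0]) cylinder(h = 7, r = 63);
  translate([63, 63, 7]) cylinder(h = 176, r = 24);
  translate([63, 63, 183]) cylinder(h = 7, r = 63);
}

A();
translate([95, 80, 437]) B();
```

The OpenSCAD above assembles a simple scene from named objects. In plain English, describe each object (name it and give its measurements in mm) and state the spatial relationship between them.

A is a simple wooden stool: a rectangular seat 316 mm (x) by 286 mm (y), 22 mm thick, top face at z = 437 mm, on four square legs, each 48×48 mm in cross-section. The legs rest on z = 0, each flush with a corner of the seat. Four stretchers, 48 mm wide and 19 mm tall, connect adjacent legs with their undersides at z = 119 mm, each running between the inner faces of the legs it joins and aligned with the legs' outer faces on the other axis.

B is a spool: two coaxial disc flanges of radius 63 mm and thickness 7 mm, joined by a core cylinder of radius 24 mm and height 176 mm. The lower flange rests on z = 0 and the three cylinders share a vertical axis.

The spool is on top of the stool, centred.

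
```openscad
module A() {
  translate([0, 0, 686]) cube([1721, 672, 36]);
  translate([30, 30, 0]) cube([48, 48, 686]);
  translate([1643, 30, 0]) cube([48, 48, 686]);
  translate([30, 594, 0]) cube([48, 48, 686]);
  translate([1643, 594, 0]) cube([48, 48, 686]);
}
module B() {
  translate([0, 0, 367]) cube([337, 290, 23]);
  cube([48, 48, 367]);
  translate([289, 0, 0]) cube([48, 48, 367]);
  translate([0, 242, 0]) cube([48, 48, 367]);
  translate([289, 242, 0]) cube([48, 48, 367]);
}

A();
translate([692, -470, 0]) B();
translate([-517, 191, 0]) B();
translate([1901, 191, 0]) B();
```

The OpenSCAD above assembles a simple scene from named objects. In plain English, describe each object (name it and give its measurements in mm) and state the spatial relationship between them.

A is a table: top 1721 mm (x) × 672 mm (y), 36 mm thick, upper face at z = 722 mm, on four 48×48 mm square legs, each inset 30 mm from the nearest pair of top edges, running from z = 0 to the bottom of the top.

B is a four-legged stool. The seat is a 337×290×23 mm slab whose top surface is at z = 390 mm; four square legs, each 48×48 mm in cross-section, run from the floor (z = 0) to the underside of the seat, each flush with a corner of the seat.

Three stools sit around the table at the −y, −x, +x sides.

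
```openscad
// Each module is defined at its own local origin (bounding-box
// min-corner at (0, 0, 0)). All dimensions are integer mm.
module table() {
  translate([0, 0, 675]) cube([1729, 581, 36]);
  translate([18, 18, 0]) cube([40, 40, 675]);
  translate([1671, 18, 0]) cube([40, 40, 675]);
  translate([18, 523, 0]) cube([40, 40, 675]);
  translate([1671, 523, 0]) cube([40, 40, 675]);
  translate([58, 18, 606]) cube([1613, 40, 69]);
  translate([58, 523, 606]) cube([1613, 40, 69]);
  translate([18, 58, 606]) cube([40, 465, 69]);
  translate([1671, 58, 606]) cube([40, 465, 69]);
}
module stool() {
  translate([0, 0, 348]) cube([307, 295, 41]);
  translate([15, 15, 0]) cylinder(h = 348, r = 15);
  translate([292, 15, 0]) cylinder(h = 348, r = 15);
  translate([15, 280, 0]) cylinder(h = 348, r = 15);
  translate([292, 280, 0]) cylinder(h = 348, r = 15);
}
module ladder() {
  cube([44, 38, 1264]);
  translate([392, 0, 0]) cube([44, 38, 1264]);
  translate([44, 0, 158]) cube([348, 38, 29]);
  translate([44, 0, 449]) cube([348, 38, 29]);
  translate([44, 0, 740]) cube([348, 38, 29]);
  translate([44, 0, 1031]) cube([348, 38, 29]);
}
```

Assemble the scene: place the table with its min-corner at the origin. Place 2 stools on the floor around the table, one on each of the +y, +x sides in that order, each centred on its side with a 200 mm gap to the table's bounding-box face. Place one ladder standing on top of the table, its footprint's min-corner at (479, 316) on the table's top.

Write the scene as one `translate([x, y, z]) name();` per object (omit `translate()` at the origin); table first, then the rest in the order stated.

table();
translate([711, 781, 0]) stool();
translate([1929, 143, 0]) stool();
translate([479, 316, 711]) ladder();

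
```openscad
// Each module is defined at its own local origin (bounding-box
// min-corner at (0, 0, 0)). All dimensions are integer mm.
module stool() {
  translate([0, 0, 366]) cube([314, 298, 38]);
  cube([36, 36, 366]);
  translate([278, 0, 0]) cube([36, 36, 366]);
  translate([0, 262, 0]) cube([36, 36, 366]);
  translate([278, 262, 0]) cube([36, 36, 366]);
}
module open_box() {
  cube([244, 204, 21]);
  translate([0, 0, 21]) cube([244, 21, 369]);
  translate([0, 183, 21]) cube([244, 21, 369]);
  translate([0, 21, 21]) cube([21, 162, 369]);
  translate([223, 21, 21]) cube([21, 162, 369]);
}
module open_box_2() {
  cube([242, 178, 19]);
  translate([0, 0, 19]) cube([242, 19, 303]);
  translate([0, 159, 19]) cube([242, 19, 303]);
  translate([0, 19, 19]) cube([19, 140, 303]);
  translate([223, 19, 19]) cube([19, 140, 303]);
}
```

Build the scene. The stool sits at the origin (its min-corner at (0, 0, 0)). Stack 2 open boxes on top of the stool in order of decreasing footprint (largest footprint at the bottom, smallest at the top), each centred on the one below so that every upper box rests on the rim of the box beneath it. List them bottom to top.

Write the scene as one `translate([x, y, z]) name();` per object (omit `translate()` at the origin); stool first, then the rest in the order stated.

stool();
translate([35, 47, 404]) open_box();
translate([36, 60, 794]) open_box_2();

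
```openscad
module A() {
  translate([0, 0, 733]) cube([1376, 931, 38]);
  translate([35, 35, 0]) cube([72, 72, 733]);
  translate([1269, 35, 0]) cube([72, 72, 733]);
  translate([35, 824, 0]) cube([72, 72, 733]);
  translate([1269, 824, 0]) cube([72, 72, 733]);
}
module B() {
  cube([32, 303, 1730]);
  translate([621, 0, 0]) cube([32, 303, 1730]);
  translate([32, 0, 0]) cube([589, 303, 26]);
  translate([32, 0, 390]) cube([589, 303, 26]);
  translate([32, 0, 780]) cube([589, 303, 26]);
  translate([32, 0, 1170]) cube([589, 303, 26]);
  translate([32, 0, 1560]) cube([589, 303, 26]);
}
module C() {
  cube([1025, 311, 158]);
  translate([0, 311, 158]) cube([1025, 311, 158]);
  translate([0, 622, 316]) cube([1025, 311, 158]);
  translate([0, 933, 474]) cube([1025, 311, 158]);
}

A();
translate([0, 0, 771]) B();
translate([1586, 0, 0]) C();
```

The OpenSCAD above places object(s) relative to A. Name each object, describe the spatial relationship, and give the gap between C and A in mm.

A is a table. B is a bookshelf. C is a staircase. The bookshelf is on top of the table. The staircase is on the floor beside the table on its +x side. The gap between the staircase and the table is 210 mm.

The staircase's nearest face is 210 mm from the table's +x face.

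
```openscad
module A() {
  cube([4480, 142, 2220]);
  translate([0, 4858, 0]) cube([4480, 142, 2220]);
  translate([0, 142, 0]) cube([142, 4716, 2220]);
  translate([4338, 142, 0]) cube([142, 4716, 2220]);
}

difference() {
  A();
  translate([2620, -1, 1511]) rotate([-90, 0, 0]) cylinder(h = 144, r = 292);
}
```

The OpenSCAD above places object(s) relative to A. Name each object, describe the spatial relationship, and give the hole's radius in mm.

A is a house frame. The house frame has a circular hole through its front wall. The hole's radius is 292 mm.

The subtracted cylinder has r = 292 mm.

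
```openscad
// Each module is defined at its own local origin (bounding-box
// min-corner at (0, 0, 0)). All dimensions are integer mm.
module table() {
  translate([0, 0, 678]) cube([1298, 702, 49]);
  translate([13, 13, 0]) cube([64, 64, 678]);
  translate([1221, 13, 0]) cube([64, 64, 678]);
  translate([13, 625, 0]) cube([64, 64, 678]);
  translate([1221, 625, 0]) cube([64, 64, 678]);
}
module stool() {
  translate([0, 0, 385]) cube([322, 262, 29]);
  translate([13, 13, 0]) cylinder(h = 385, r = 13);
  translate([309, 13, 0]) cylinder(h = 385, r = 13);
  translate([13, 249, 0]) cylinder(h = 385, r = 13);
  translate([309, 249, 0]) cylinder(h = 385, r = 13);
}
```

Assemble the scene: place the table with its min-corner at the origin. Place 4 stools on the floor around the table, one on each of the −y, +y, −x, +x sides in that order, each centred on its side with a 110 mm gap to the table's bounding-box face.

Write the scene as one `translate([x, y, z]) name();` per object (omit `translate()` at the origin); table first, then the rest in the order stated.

table();
translate([488, -372, 0]) stool();
translate([488, 812, 0]) stool();
translate([-432, 220, 0]) stool();
translate([1408, 220, 0]) stool();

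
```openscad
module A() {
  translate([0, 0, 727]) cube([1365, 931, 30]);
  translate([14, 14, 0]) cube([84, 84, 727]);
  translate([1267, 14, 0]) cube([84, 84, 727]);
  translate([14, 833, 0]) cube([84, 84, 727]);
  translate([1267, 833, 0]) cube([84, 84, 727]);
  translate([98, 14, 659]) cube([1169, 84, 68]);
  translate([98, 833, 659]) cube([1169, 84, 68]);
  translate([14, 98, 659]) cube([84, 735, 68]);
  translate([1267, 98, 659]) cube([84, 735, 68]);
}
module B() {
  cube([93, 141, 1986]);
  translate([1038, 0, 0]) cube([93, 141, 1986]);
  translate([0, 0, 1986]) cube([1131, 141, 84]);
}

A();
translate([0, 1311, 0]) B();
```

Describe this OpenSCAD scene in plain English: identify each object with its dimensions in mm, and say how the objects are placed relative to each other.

A is a rectangular dining table. The top is 1365×931×30 mm with its upper surface at z = 757 mm. It stands on four 84×84 mm square legs, each inset 14 mm from the nearest pair of top edges, running from the floor to the underside of the top. Four apron rails, 84 mm thick and 68 mm tall, run between adjacent legs with their top edges flush with the underside of the top and their outer faces flush with the legs' outer faces.

B is a rectangular door frame: two vertical jambs of 93×141 mm section, 1986 mm tall, with a clear opening 945 mm wide between their inner faces. A header 84 mm tall and 141 mm deep lies on top of the jambs and spans the full outside width.

The door frame is on the floor beside the table on its +y side.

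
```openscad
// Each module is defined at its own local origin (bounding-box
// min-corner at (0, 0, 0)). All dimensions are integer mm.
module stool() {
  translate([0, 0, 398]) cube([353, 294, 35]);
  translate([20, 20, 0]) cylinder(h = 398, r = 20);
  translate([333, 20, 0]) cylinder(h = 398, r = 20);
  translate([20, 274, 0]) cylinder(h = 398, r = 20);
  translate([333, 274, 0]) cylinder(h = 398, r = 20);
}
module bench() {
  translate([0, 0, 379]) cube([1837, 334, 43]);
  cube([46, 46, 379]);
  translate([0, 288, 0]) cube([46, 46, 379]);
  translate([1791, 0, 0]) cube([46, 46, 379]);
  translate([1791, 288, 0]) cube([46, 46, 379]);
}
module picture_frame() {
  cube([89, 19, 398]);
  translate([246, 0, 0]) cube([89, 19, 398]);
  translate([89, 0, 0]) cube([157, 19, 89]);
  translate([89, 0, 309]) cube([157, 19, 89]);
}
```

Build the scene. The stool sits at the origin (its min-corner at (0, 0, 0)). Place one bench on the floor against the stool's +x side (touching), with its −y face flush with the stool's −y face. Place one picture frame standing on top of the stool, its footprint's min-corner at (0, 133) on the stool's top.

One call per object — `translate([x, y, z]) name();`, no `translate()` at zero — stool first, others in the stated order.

stool();
translate([353, 0, 0]) bench();
translate([0, 133, 433]) picture_frame();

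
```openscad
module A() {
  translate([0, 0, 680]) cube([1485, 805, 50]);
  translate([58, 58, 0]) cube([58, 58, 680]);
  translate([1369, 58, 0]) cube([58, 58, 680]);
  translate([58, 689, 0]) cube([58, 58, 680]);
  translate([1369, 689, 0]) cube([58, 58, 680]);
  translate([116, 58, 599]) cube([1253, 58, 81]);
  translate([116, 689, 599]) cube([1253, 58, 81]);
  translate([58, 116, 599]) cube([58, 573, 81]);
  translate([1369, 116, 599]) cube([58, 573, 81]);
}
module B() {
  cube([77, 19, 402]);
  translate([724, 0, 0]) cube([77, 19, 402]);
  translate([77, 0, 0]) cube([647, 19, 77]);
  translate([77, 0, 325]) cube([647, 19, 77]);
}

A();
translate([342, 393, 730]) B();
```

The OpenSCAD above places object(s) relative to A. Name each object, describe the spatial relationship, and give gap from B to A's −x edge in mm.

The picture frame's min-x is at 342; the table's min-x is 0; gap = 342 mm.

A is a table. B is a picture frame. The picture frame is on top of the table, centred. The gap from the picture frame to the table's −x edge is 342 mm.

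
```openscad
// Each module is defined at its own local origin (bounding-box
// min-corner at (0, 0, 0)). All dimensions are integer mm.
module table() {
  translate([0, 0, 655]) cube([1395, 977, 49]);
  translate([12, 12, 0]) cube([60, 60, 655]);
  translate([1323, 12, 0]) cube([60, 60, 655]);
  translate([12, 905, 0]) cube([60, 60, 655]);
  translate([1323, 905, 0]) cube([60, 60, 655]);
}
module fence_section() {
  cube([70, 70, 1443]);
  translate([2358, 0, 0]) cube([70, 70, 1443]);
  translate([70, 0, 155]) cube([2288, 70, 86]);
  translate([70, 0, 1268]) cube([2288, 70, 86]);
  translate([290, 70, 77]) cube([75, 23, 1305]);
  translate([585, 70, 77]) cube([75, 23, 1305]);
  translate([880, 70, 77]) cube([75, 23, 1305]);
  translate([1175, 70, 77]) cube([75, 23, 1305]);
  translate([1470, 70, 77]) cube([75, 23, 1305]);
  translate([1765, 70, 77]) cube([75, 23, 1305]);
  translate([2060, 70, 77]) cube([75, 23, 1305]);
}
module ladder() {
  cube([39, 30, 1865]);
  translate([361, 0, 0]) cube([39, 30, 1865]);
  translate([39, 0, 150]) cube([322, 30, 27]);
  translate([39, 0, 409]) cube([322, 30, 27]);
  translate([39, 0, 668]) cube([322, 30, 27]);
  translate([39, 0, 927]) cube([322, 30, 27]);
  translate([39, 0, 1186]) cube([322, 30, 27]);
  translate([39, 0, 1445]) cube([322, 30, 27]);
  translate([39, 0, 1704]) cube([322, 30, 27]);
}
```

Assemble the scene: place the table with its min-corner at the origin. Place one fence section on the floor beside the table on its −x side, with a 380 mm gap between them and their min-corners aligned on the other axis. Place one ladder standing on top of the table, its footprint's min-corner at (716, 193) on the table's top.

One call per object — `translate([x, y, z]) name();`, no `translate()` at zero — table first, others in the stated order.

table();
translate([-2808, 0, 0]) fence_section();
translate([716, 193, 704]) ladder();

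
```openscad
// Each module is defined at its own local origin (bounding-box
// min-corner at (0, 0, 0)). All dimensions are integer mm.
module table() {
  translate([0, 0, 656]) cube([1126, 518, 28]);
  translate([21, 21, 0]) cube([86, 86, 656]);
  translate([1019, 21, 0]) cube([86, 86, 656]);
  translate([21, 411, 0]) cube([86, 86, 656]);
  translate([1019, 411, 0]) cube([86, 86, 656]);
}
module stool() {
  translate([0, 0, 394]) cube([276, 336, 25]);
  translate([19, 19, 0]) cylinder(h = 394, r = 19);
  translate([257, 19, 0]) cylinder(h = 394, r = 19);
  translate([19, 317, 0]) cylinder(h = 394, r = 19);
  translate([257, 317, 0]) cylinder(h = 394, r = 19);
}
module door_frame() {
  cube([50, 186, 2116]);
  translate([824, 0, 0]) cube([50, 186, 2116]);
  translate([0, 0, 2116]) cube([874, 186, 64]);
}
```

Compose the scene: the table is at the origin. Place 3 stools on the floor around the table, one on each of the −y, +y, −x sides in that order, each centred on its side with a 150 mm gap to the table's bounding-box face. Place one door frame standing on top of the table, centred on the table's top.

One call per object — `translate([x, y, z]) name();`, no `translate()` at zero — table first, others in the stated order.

table();
translate([425, -486, 0]) stool();
translate([425, 668, 0]) stool();
translate([-426, 91, 0]) stool();
translate([126, 166, 684]) door_frame();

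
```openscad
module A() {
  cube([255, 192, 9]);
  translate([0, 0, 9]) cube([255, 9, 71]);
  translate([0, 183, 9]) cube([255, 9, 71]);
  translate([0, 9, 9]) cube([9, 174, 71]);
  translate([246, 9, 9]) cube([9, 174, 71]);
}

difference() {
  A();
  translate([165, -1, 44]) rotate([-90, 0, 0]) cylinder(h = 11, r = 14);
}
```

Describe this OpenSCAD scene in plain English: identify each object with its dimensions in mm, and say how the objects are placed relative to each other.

A is an open-topped rectangular box: outside dimensions 255×192×80 mm, with a uniform wall and base thickness of 9 mm. The base is a full 255×192 slab on the floor; four walls sit on top of the base. The front and back walls (the −y and +y sides) span the full width; the two side walls fit between them.

The open box has a circular hole of radius 14 mm through its front wall, centred at (x = 165, z = 44).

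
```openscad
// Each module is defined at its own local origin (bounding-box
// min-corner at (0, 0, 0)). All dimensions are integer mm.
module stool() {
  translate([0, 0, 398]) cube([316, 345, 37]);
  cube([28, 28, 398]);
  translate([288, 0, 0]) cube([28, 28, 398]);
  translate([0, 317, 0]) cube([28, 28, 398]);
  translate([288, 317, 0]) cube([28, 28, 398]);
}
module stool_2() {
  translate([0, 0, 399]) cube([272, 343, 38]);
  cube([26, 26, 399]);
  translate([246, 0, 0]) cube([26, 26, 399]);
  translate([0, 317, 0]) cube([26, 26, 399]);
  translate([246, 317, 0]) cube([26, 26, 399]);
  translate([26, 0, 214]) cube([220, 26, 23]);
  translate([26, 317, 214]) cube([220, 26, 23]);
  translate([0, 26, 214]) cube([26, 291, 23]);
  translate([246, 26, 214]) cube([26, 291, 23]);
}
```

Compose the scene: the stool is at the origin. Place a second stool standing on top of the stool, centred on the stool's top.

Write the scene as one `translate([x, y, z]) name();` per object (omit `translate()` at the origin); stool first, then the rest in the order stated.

stool();
translate([22, 1, 435]) stool_2();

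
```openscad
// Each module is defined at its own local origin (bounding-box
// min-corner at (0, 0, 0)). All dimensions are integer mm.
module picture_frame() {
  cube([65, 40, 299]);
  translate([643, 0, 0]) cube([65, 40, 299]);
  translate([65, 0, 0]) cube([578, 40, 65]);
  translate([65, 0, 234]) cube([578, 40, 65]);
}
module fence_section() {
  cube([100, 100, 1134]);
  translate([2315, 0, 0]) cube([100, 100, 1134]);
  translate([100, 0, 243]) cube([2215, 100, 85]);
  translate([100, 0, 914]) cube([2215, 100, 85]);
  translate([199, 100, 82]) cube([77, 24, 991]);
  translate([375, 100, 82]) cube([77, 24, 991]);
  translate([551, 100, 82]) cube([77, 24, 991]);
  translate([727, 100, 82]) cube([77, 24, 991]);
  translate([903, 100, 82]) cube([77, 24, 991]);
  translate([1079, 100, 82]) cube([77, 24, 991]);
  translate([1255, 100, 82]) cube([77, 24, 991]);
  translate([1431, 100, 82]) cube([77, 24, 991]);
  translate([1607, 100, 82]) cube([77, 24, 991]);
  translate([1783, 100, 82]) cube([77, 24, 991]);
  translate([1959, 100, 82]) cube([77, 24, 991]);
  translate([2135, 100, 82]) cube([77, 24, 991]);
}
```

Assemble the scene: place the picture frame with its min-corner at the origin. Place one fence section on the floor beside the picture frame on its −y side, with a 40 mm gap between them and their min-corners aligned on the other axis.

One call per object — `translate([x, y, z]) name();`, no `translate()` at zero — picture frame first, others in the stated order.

picture_frame();
translate([0, -164, 0]) fence_section();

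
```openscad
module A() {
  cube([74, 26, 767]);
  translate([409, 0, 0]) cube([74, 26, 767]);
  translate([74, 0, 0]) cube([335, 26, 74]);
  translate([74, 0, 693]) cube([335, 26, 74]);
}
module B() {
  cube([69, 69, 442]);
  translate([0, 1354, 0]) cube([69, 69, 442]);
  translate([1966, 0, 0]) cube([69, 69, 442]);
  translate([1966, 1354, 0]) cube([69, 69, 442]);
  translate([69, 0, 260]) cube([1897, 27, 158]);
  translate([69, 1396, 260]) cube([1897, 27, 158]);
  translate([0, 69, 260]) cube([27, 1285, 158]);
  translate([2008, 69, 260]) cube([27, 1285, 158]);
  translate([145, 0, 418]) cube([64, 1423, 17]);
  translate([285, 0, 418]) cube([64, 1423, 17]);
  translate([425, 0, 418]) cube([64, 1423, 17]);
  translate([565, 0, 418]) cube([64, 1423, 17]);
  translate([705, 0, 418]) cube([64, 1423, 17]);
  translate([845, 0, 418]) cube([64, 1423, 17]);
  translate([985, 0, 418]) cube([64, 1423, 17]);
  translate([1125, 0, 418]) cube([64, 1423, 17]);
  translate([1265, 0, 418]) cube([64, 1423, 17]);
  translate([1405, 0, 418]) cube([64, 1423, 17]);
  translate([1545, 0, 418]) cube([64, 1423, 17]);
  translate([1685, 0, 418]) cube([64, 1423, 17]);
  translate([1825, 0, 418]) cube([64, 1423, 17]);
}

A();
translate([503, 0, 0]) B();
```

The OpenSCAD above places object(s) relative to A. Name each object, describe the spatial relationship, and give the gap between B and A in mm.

A is a picture frame. B is a bed frame. The bed frame is on the floor beside the picture frame on its +x side. The gap between the bed frame and the picture frame is 20 mm.

The bed frame's nearest face is 20 mm from the picture frame's +x face.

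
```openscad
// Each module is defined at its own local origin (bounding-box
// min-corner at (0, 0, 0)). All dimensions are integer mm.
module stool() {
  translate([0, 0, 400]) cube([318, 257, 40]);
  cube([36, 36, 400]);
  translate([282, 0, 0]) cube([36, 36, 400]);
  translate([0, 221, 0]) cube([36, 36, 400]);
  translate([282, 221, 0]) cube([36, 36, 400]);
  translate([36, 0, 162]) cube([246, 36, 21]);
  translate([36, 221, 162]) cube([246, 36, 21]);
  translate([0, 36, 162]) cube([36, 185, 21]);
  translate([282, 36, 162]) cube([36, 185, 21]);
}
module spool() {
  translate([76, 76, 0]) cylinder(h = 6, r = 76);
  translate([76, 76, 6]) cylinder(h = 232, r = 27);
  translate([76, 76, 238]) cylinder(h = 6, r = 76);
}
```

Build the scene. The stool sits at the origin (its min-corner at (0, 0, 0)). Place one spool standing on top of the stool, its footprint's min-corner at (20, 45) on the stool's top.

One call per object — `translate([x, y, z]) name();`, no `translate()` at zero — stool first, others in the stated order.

stool();
translate([20, 45, 440]) spool();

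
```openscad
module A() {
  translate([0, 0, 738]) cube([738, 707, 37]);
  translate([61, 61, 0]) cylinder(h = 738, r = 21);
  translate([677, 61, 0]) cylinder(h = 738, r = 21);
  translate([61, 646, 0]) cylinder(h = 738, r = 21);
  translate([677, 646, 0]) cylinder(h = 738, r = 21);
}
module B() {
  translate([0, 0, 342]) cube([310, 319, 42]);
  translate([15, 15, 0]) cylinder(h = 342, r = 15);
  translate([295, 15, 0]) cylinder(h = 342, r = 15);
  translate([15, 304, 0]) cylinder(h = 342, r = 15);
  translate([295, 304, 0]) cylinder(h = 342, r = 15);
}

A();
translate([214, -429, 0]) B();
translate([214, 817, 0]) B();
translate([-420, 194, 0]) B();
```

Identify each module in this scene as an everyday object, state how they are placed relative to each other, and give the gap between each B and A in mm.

A is a table. B is a stool. Three stools sit around the table at the −y, +y, −x sides. The gap between each stool and the table is 110 mm.

Each stool's nearest face is 110 mm from the table's bounding box.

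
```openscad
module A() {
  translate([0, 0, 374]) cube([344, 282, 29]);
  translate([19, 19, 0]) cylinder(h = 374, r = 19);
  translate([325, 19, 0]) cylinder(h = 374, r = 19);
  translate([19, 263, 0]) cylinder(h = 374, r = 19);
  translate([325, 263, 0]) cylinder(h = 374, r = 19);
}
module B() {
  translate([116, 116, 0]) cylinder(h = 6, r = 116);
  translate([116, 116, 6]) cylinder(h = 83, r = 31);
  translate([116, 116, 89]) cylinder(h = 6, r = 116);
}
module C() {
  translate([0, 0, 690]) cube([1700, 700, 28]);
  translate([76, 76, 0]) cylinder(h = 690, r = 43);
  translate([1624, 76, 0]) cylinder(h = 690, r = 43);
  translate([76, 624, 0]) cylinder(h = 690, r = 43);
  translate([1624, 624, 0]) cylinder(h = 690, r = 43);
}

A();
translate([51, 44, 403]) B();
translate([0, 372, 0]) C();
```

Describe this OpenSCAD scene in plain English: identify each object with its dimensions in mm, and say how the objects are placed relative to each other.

A is a four-legged stool. The seat is 344×282 mm, 29 mm thick, top at z = 403 mm. It stands on four round legs, each 38 mm in diameter, from z = 0 to the seat underside, each leg's axis is inset half a diameter from the nearest pair of seat edges (so the leg's bounding box is flush with the corner).

B is a spool: two coaxial disc flanges of radius 116 mm and thickness 6 mm, joined by a core cylinder of radius 31 mm and height 83 mm. The lower flange rests on z = 0 and the three cylinders share a vertical axis.

C is a table: top 1700 mm (x) × 700 mm (y), 28 mm thick, upper face at z = 718 mm, on four round legs of 86 mm diameter, each leg's bounding box inset 33 mm from the nearest pair of top edges, running from z = 0 to the bottom of the top.

The spool is on top of the stool. The table is on the floor beside the stool on its +y side.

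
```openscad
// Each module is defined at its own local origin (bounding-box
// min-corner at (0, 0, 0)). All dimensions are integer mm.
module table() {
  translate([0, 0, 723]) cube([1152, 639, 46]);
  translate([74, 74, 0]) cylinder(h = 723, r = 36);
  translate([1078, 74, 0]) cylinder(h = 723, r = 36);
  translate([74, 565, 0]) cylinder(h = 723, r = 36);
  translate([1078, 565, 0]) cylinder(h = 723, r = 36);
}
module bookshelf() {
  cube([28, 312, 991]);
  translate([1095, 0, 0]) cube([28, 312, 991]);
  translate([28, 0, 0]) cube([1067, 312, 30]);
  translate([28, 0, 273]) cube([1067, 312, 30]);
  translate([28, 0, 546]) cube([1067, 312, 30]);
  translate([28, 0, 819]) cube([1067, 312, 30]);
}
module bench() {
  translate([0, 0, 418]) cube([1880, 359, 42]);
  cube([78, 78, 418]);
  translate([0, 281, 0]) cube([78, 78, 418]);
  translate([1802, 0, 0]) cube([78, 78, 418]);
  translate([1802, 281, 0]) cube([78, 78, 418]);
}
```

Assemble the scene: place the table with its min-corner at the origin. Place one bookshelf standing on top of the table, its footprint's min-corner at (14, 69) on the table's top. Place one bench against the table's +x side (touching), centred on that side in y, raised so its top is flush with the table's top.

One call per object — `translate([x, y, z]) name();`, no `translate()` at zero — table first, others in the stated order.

table();
translate([14, 69, 769]) bookshelf();
translate([1152, 140, 309]) bench();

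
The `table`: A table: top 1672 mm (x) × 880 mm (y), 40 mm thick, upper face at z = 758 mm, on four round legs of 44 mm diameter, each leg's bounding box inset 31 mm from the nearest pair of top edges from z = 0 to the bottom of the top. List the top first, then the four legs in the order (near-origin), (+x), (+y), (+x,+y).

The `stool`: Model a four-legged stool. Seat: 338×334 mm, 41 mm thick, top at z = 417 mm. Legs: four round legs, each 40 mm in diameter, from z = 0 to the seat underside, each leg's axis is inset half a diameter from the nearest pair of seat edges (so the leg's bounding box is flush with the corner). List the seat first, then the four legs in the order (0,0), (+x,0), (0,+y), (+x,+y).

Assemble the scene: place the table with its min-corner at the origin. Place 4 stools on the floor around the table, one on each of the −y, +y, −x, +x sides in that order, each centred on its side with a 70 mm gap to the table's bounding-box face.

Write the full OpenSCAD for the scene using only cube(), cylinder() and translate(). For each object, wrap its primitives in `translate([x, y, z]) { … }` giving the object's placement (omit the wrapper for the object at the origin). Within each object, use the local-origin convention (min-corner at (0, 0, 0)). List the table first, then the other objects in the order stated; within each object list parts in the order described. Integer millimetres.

translate([0, 0, 718]) cube([1672, 880, 40]);
translate([53, 53, 0]) cylinder(h = 718, r = 22);
translate([1619, 53, 0]) cylinder(h = 718, r = 22);
translate([53, 827, 0]) cylinder(h = 718, r = 22);
translate([1619, 827, 0]) cylinder(h = 718, r = 22);
translate([667, -404, 0]) {
  translate([0, 0, 376]) cube([338, 334, 41]);
  translate([20, 20, 0]) cylinder(h = 376, r = 20);
  translate([318, 20, 0]) cylinder(h = 376, r = 20);
  translate([20, 314, 0]) cylinder(h = 376, r = 20);
  translate([318, 314, 0]) cylinder(h = 376, r = 20);
}
translate([667, 950, 0]) {
  translate([0, 0, 376]) cube([338, 334, 41]);
  translate([20, 20, 0]) cylinder(h = 376, r = 20);
  translate([318, 20, 0]) cylinder(h = 376, r = 20);
  translate([20, 314, 0]) cylinder(h = 376, r = 20);
  translate([318, 314, 0]) cylinder(h = 376, r = 20);
}
translate([-408, 273, 0]) {
  translate([0, 0, 376]) cube([338, 334, 41]);
  translate([20, 20, 0]) cylinder(h = 376, r = 20);
  translate([318, 20, 0]) cylinder(h = 376, r = 20);
  translate([20, 314, 0]) cylinder(h = 376, r = 20);
  translate([318, 314, 0]) cylinder(h = 376, r = 20);
}
translate([1742, 273, 0]) {
  translate([0, 0, 376]) cube([338, 334, 41]);
  translate([20, 20, 0]) cylinder(h = 376, r = 20);
  translate([318, 20, 0]) cylinder(h = 376, r = 20);
  translate([20, 314, 0]) cylinder(h = 376, r = 20);
  translate([318, 314, 0]) cylinder(h = 376, r = 20);
}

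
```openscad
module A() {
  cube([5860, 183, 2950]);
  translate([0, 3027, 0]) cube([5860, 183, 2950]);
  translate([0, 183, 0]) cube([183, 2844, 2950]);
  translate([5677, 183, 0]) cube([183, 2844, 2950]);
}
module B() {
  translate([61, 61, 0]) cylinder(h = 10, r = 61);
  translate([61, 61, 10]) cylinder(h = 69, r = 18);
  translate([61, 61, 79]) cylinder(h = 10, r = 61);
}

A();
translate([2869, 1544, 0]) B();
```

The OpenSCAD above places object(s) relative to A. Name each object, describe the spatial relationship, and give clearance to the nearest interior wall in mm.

Clearances: x = 2686, y = 1361; minimum 1361 mm.

A is a house frame. B is a spool. The spool sits inside the house frame, centred. The clearance to the nearest interior wall is 1361 mm.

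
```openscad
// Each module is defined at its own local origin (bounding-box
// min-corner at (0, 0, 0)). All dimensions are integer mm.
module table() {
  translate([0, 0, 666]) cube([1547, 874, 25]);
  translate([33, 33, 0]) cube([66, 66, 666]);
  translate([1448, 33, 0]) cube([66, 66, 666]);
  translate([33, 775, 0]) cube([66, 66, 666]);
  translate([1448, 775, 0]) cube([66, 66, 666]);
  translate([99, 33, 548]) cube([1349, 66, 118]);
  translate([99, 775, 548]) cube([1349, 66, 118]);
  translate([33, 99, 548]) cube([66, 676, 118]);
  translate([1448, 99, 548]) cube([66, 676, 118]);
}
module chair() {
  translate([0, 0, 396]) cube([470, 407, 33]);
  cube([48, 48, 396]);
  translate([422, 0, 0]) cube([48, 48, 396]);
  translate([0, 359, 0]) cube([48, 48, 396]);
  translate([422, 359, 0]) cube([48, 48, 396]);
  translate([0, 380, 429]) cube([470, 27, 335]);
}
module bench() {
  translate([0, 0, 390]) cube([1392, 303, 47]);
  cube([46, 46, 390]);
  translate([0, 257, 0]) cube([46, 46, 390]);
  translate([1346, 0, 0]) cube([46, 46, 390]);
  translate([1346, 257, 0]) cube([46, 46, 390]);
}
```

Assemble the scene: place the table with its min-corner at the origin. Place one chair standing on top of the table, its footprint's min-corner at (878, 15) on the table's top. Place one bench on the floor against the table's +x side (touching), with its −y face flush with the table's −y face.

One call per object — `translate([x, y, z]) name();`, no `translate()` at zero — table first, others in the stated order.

table();
translate([878, 15, 691]) chair();
translate([1547, 0, 0]) bench();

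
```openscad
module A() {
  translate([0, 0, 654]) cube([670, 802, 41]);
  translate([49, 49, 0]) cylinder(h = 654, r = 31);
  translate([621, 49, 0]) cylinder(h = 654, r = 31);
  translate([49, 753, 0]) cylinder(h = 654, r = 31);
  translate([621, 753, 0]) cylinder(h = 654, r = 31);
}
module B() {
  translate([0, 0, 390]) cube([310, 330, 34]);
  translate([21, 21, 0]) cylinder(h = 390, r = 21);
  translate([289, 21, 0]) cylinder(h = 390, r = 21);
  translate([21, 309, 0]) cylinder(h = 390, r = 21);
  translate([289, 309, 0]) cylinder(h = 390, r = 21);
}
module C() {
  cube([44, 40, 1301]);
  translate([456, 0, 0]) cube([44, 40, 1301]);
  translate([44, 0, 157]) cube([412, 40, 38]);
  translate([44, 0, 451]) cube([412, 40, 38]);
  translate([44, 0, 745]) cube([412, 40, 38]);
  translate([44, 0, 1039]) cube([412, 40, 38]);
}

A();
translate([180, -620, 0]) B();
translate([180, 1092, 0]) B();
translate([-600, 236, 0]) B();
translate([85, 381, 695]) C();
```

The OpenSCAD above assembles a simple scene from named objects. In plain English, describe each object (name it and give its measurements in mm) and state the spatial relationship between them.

A is a rectangular dining table. The top is 670×802×41 mm with its upper surface at z = 695 mm. It stands on four round legs of 62 mm diameter, each leg's bounding box inset 18 mm from the nearest pair of top edges, running from the floor to the underside of the top.

B is a four-legged stool. The seat is 310×330 mm, 34 mm thick, top at z = 424 mm. It stands on four round legs, each 42 mm in diameter, from z = 0 to the seat underside, each leg's axis is inset half a diameter from the nearest pair of seat edges (so the leg's bounding box is flush with the corner).

C is a straight ladder. Two 44×40 mm vertical rails, 1301 mm tall, stand 500 mm apart (outside-to-outside) with their front faces coplanar on the −y side. 4 rungs, each 40 mm deep and 38 mm tall, span between the inner faces of the rails, front faces flush with the rails. The lowest rung's underside is at z = 157 mm and rungs are spaced 294 mm apart (underside to underside).

Three stools sit around the table at the −y, +y, −x sides. The ladder is on top of the table, centred.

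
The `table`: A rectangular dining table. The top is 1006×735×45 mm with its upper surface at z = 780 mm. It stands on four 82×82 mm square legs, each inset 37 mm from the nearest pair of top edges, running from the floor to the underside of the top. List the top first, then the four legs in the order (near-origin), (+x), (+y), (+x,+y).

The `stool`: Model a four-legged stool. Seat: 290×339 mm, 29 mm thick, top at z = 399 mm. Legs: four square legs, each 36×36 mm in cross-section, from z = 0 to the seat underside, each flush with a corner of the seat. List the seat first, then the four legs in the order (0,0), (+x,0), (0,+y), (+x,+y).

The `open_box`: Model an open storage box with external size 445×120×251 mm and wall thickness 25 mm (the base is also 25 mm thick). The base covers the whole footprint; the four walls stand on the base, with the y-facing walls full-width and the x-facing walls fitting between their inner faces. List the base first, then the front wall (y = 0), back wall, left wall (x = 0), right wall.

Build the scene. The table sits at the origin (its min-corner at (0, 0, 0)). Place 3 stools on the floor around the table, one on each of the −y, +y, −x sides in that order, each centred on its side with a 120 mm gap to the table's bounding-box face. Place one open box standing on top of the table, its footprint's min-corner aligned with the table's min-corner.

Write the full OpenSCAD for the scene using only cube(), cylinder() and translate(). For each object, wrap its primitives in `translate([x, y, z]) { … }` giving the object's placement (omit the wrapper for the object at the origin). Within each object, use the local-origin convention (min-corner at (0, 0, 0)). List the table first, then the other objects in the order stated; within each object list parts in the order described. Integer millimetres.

translate([0, 0, 735]) cube([1006, 735, 45]);
translate([37, 37, 0]) cube([82, 82, 735]);
translate([887, 37, 0]) cube([82, 82, 735]);
translate([37, 616, 0]) cube([82, 82, 735]);
translate([887, 616, 0]) cube([82, 82, 735]);
translate([358, -459, 0]) {
  translate([0, 0, 370]) cube([290, 339, 29]);
  cube([36, 36, 370]);
  translate([254, 0, 0]) cube([36, 36, 370]);
  translate([0, 303, 0]) cube([36, 36, 370]);
  translate([254, 303, 0]) cube([36, 36, 370]);
}
translate([358, 855, 0]) {
  translate([0, 0, 370]) cube([290, 339, 29]);
  cube([36, 36, 370]);
  translate([254, 0, 0]) cube([36, 36, 370]);
  translate([0, 303, 0]) cube([36, 36, 370]);
  translate([254, 303, 0]) cube([36, 36, 370]);
}
translate([-410, 198, 0]) {
  translate([0, 0, 370]) cube([290, 339, 29]);
  cube([36, 36, 370]);
  translate([254, 0, 0]) cube([36, 36, 370]);
  translate([0, 303, 0]) cube([36, 36, 370]);
  translate([254, 303, 0]) cube([36, 36, 370]);
}
translate([0, 0, 780]) {
  cube([445, 120, 25]);
  translate([0, 0, 25]) cube([445, 25, 226]);
  translate([0, 95, 25]) cube([445, 25, 226]);
  translate([0, 25, 25]) cube([25, 70, 226]);
  translate([420, 25, 25]) cube([25, 70, 226]);
}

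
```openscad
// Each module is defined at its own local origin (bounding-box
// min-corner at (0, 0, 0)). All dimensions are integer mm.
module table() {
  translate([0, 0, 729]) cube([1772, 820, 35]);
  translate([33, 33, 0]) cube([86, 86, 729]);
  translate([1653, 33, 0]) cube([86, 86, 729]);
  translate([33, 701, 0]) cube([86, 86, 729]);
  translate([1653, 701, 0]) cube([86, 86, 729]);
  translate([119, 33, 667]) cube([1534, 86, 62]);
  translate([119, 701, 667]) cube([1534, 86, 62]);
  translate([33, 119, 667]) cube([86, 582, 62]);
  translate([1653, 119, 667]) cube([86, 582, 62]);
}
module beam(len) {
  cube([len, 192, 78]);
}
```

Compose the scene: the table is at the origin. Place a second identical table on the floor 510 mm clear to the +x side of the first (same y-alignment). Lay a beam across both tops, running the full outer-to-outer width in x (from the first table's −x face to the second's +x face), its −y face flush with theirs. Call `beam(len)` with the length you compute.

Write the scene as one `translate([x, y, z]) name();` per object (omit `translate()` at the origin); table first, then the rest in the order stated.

table();
translate([2282, 0, 0]) table();
translate([0, 0, 764]) beam(4054);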